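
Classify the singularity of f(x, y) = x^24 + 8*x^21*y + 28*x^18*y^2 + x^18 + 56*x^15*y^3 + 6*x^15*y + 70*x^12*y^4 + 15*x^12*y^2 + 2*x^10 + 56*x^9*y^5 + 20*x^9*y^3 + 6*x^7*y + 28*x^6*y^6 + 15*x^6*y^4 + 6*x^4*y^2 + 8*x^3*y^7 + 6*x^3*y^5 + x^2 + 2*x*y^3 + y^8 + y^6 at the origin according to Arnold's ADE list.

A_{7}

The Hessian of f at 0 is [[2, 0], [0, 0]] with rank 1, so corank 1. A Groebner basis of the Jacobian ideal J(f) in C{x,y} is {x^3, x^2*y, x + y^3}; counting standard monomials gives mu = 7. Corank 1: A-series; mu = 7 gives A_7.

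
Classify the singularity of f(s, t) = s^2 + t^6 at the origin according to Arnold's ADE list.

A5

The Hessian of f at 0 is [[2, 0], [0, 0]] with rank 1, so corank 1. A Groebner basis of the Jacobian ideal J(f) in C{s,t} is {t^5, s}; counting standard monomials gives mu = 5. Corank 1: A-series; mu = 5 gives A_5.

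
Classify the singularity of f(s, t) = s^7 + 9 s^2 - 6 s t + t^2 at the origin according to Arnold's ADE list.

A6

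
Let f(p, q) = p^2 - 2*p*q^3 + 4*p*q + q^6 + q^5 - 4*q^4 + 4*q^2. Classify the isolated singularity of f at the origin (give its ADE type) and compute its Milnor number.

Type A4, Milnor number mu = 4.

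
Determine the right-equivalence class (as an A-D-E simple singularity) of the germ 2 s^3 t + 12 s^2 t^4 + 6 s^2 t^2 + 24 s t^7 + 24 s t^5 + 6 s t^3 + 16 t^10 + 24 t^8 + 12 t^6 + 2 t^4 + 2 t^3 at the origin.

E7

The Hessian of f at 0 has rank 0. Corank 2; j^3 = 2*t^3 is a perfect cube, so E-series; the 4-jet and mu = 7 give E_7.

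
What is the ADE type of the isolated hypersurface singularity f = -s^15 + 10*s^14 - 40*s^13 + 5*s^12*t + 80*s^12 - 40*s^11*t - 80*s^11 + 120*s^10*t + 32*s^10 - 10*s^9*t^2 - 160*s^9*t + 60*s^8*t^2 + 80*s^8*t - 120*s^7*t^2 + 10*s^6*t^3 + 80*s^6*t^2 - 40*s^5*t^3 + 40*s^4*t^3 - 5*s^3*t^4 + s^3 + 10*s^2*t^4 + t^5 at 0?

The Hessian of f at 0 is [[0, 0], [0, 0]] with rank 0, so corank 2. A Groebner basis of the Jacobian ideal J(f) in C{s,t} is {t^4, s^2}; counting standard monomials gives mu = 8. Corank 2; j^3 = s^3 is a perfect cube, so E-series; the 5-jet and mu = 8 give E_8.

E_8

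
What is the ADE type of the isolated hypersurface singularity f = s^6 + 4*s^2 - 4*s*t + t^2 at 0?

The Hessian of f at 0 is [[8, -4], [-4, 2]] with rank 1, so corank 1. A Groebner basis of the Jacobian ideal J(f) in C{s,t} is {t^5, s - t/2}; counting standard monomials gives mu = 5. Corank 1: A-series; mu = 5 gives A_5.

A5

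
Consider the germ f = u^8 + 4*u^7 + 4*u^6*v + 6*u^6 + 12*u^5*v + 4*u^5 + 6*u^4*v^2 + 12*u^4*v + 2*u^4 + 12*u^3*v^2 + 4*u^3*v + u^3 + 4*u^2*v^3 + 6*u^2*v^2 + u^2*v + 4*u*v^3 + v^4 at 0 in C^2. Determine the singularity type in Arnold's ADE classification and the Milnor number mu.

Type D_5, Milnor number mu = 5.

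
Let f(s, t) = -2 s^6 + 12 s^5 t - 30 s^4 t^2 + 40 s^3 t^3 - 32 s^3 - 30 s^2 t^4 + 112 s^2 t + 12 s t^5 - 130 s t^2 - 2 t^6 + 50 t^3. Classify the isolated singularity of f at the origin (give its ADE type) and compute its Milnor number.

Type D_7, Milnor number mu = 7.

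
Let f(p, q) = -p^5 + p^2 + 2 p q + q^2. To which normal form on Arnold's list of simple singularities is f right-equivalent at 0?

A_{4}

The Hessian of f at 0 has rank 1. Corank 1: A-series; mu = 4 gives A_4.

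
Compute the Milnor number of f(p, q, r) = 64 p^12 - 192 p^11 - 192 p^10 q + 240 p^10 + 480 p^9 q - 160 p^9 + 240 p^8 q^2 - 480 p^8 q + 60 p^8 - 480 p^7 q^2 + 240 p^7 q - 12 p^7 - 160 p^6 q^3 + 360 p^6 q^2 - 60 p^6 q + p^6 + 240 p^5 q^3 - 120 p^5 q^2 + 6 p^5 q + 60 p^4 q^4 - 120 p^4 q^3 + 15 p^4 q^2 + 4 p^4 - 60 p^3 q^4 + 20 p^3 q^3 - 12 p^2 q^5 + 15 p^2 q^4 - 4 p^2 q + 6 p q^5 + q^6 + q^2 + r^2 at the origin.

The Hessian of f at 0 is [[0, 0, 0], [0, 2, 0], [0, 0, 2]] with rank 2, so corank 1. A Groebner basis of the Jacobian ideal J(f) in C{p,q,r} is {p*q^2, q^3, p^2 - q/2, r}; counting standard monomials gives mu = 5. Corank 1: A-series; mu = 5 gives A_5.

5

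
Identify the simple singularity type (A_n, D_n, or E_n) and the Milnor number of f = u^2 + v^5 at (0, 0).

Type A_4, Milnor number mu = 4.

The Hessian of f at 0 has rank 1. Corank 1: A-series; mu = 4 gives A_4.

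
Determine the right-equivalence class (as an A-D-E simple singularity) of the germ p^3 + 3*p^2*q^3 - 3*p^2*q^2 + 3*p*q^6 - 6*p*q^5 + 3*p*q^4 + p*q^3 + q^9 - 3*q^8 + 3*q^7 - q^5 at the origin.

E_{7}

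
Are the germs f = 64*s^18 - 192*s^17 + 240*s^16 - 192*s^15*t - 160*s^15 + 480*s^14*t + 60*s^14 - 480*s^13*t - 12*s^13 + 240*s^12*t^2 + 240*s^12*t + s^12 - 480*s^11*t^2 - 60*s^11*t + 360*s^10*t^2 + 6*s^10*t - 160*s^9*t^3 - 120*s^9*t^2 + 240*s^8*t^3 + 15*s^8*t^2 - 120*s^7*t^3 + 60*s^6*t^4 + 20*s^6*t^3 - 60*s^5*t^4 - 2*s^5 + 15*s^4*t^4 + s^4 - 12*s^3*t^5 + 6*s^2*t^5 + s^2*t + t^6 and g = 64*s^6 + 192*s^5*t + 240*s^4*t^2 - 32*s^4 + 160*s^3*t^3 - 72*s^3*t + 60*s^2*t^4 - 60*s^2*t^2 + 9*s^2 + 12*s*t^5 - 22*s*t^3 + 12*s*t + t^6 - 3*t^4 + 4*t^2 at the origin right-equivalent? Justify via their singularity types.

No.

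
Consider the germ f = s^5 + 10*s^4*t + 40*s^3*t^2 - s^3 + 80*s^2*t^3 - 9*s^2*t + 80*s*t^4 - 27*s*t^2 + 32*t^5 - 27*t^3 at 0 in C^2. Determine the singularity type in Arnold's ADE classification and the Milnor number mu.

Type E_8, Milnor number mu = 8.

The Hessian of f at 0 has rank 0. Corank 2; j^3 = -(s + 3*t)^3 is a perfect cube, so E-series; the 5-jet and mu = 8 give E_8.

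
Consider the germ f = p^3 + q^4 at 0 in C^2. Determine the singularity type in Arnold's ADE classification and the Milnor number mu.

Type E_6, Milnor number mu = 6.

The Hessian of f at 0 has rank 0. Corank 2; j^3 = p^3 is a perfect cube, so E-series; the 4-jet and mu = 6 give E_6.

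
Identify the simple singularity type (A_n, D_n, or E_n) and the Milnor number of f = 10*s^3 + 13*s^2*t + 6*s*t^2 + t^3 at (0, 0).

Type D_{4}, Milnor number mu = 4.

The Hessian of f at 0 has rank 0. Corank 2; j^3 = (2*s + t)*(5*s^2 + 4*s*t + t^2) splits into three distinct lines over C (the quadratic factor has nonzero discriminant), so D_4.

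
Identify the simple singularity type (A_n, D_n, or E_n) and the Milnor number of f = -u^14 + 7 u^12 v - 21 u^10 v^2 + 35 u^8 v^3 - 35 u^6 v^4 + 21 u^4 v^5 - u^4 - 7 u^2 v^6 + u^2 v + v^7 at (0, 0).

Type D_{8}, Milnor number mu = 8.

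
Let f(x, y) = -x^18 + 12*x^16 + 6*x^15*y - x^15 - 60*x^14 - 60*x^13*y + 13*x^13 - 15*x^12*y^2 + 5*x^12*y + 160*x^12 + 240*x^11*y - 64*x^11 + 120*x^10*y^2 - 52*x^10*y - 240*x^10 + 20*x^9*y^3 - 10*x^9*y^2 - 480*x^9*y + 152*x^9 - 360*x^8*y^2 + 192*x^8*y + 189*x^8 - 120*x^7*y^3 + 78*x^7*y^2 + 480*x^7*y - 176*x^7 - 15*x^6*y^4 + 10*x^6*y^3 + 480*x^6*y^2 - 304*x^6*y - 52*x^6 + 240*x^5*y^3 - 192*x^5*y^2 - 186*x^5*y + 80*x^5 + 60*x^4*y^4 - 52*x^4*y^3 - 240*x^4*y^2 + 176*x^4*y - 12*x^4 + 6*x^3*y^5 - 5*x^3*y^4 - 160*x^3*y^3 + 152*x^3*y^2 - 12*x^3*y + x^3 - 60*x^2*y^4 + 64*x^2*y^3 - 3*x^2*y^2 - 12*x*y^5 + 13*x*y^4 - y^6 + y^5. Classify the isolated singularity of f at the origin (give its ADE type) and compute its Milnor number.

The Hessian of f at 0 is [[0, 0], [0, 0]] with rank 0, so corank 2. A Groebner basis of the Jacobian ideal J(f) in C{x,y} is {-x^2/16 + x*y^3 + x*y^2/8, x^2/2 - x*y^2 + y^4, x^3, x^2*y - x^2/8 + x*y^2/4}; counting standard monomials gives mu = 8. Corank 2; j^3 = x^3 is a perfect cube, so E-series; the 5-jet and mu = 8 give E_8.

Type E_8, Milnor number mu = 8.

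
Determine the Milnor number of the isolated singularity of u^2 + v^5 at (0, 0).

4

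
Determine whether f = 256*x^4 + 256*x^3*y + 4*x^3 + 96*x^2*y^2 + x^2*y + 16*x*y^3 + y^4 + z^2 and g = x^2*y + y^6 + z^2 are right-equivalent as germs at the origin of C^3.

No.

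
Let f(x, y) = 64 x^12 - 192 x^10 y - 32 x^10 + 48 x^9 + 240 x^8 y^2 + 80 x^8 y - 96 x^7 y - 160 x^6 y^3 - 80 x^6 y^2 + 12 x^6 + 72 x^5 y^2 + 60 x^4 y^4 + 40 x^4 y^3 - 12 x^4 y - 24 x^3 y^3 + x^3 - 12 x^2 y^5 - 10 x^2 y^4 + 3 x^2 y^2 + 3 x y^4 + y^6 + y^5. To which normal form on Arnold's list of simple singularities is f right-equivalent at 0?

E8

The Hessian of f at 0 has rank 0. Corank 2; j^3 = x^3 is a perfect cube, so E-series; the 5-jet and mu = 8 give E_8.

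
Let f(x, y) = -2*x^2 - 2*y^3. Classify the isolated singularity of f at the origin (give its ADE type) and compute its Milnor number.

The Hessian of f at 0 has rank 1. Corank 1: A-series; mu = 2 gives A_2.

Type A2, Milnor number mu = 2.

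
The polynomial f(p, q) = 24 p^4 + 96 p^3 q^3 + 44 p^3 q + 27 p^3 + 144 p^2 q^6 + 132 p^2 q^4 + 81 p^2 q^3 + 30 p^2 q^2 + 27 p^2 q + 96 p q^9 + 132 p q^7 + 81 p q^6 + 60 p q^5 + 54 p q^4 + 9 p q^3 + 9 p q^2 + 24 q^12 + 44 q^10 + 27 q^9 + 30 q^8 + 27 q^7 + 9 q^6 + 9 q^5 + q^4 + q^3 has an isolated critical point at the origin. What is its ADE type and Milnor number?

The Hessian of f at 0 is [[0, 0], [0, 0]] with rank 0, so corank 2. A Groebner basis of the Jacobian ideal J(f) in C{p,q} is {19683*p^2/4 + 6561*p*q/2 + q^4 + 27*q^3/4 + 2187*q^2/4, p^3 + 135*p^2/4 + 45*p*q/2 + q^3/12 + 15*q^2/4, p^2*q - 243*p^2/4 - 81*p*q/2 - 7*q^3/36 - 27*q^2/4, 81*p^2 + p*q^2 + 54*p*q + 4*q^3/9 + 9*q^2}; counting standard monomials gives mu = 7. Corank 2; j^3 = (3*p + q)^3 is a perfect cube, so E-series; the 4-jet and mu = 7 give E_7.

Type E7, Milnor number mu = 7.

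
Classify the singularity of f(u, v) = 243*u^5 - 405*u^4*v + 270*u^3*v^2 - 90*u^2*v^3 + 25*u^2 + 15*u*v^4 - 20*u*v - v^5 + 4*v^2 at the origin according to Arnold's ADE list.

The Hessian of f at 0 is [[50, -20], [-20, 8]] with rank 1, so corank 1. A Groebner basis of the Jacobian ideal J(f) in C{u,v} is {v^4, u - 2*v/5}; counting standard monomials gives mu = 4. Corank 1: A-series; mu = 4 gives A_4.

A_4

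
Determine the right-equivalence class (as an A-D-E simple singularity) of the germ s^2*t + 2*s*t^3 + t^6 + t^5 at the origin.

D_{7}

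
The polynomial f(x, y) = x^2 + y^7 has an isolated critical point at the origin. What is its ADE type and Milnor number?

Type A_6, Milnor number mu = 6.

The Hessian of f at 0 is [[2, 0], [0, 0]] with rank 1, so corank 1. A Groebner basis of the Jacobian ideal J(f) in C{x,y} is {y^6, x}; counting standard monomials gives mu = 6. Corank 1: A-series; mu = 6 gives A_6.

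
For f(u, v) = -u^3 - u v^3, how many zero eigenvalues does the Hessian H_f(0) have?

2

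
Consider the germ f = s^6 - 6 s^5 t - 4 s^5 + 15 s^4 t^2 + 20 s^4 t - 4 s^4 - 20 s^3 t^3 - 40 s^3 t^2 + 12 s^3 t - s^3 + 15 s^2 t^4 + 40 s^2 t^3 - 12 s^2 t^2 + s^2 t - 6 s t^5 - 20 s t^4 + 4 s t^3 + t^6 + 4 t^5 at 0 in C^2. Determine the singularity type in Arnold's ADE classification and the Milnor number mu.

Type D7, Milnor number mu = 7.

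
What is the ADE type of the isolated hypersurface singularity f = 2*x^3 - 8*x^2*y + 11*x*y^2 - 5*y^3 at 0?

D_4

The Hessian of f at 0 has rank 0. Corank 2; j^3 = (x - y)*(2*x^2 - 6*x*y + 5*y^2) splits into three distinct lines over C (the quadratic factor has nonzero discriminant), so D_4.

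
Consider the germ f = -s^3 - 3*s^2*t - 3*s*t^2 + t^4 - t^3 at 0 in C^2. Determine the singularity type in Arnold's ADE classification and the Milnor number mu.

Type E_{6}, Milnor number mu = 6.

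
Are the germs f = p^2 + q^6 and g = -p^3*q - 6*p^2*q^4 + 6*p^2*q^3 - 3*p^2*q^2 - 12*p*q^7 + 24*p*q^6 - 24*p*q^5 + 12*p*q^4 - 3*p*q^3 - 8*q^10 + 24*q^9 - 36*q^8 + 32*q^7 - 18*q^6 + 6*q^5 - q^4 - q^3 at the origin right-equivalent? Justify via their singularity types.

The Hessian of f at 0 has rank 1. Corank 1: A-series; mu = 5 gives A_5. The Hessian of g at 0 has rank 0. Corank 2; j^3 = -q^3 is a perfect cube, so E-series; the 4-jet and mu = 7 give E_7. f is A_5 but g is E_7, hence not right-equivalent.

No.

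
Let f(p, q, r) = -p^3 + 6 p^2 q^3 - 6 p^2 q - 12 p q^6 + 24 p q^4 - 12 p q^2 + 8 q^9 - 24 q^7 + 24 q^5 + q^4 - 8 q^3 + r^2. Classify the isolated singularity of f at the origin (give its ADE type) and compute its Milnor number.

Type E_6, Milnor number mu = 6.

The Hessian of f at 0 is [[0, 0, 0], [0, 0, 0], [0, 0, 2]] with rank 1, so corank 2. A Groebner basis of the Jacobian ideal J(f) in C{p,q,r} is {q^3, p^2 + 4*p*q + 4*q^2, r}; counting standard monomials gives mu = 6. Corank 2; j^3 = -(p + 2*q)^3 is a perfect cube, so E-series; the 4-jet and mu = 6 give E_6.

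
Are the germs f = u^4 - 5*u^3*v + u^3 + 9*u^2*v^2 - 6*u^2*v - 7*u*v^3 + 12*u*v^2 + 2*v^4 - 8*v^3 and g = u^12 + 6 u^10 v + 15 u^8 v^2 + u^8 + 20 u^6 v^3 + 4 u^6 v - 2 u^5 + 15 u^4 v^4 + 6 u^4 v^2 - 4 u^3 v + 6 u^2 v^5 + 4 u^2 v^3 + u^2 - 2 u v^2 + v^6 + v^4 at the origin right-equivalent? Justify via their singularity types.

The Hessian of f at 0 is [[0, 0], [0, 0]] with rank 0, so corank 2. A Groebner basis of the Jacobian ideal J(f) in C{u,v} is {3*u^2 - 12*u*v + v^4 + v^3 + 12*v^2, u^3 + 18*u^2 - 72*u*v - 2*v^3 + 72*v^2, u^2*v + 7*u^2 - 28*u*v - 5*v^3/3 + 28*v^2, 2*u^2 + u*v^2 - 8*u*v - 4*v^3/3 + 8*v^2}; counting standard monomials gives mu = 7. Corank 2; j^3 = (u - 2*v)^3 is a perfect cube, so E-series; the 4-jet and mu = 7 give E_7. The Hessian of g at 0 is [[2, 0], [0, 0]] with rank 1, so corank 1. A Groebner basis of the Jacobian ideal J(g) in C{u,v} is {u^3, u^2*v, -u + v^2}; counting standard monomials gives mu = 5. Corank 1: A-series; mu = 5 gives A_5. f is E_7 but g is A_5, hence not right-equivalent.

No.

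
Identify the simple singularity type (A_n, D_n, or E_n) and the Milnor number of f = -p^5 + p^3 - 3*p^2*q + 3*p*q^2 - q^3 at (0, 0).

The Hessian of f at 0 is [[0, 0], [0, 0]] with rank 0, so corank 2. A Groebner basis of the Jacobian ideal J(f) in C{p,q} is {q^5, p*q^3 - 3*q^4/4, p^2 - 2*p*q + q^2}; counting standard monomials gives mu = 8. Corank 2; j^3 = (p - q)^3 is a perfect cube, so E-series; the 5-jet and mu = 8 give E_8.

Type E8, Milnor number mu = 8.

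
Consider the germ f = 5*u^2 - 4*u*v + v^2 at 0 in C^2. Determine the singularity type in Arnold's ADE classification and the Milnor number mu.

Type A1, Milnor number mu = 1.

The Hessian of f at 0 has rank 2. Corank 0: nondegenerate Morse point, so A_1.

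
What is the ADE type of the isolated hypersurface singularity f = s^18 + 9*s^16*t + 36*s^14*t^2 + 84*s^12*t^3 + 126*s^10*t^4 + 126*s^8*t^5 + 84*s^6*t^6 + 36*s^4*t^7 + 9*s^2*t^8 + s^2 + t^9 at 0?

A_{8}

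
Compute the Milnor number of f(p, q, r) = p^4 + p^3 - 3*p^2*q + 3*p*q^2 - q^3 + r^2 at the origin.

The Hessian of f at 0 is [[0, 0, 0], [0, 0, 0], [0, 0, 2]] with rank 1, so corank 2. A Groebner basis of the Jacobian ideal J(f) in C{p,q,r} is {q^4, p*q^2 - 2*q^3/3, p^2 - 2*p*q + q^2, r}; counting standard monomials gives mu = 6. Corank 2; j^3 = (p - q)^3 is a perfect cube, so E-series; the 4-jet and mu = 6 give E_6.

6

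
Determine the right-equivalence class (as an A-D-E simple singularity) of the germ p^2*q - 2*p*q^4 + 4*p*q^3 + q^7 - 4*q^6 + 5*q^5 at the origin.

D_6

The Hessian of f at 0 is [[0, 0], [0, 0]] with rank 0, so corank 2. A Groebner basis of the Jacobian ideal J(f) in C{p,q} is {p^3, p^2*q, -2*p^2 + p*q^2, p^2/2 + p*q/2 + q^3}; counting standard monomials gives mu = 6. Corank 2; j^3 = p^2*q has shape L^2 M (L != M), so D-series; mu = 6 gives D_6.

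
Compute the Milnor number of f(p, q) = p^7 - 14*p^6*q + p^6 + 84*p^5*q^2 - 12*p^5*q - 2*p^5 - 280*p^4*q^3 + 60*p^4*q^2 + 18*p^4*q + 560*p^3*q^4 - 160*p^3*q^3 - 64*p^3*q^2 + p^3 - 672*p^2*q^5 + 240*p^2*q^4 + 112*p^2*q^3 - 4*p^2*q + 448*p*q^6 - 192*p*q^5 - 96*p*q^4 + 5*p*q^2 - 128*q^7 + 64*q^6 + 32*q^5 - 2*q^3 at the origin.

7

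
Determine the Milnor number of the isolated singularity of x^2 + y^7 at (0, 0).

The Hessian of f at 0 has rank 1. Corank 1: A-series; mu = 6 gives A_6.

6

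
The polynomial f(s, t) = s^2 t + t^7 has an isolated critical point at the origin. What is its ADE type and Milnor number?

The Hessian of f at 0 is [[0, 0], [0, 0]] with rank 0, so corank 2. A Groebner basis of the Jacobian ideal J(f) in C{s,t} is {s^2/7 + t^6, s^3, s*t}; counting standard monomials gives mu = 8. Corank 2; j^3 = s^2*t has shape L^2 M (L != M), so D-series; mu = 8 gives D_8.

Type D_{8}, Milnor number mu = 8.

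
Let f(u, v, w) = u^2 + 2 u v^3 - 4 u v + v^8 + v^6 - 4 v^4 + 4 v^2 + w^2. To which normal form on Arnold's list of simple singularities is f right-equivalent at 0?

A_7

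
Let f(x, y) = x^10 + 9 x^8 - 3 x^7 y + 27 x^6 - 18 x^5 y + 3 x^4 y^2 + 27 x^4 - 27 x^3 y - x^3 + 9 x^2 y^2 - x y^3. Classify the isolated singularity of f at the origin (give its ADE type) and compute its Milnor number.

The Hessian of f at 0 has rank 0. Corank 2; j^3 = -x^3 is a perfect cube, so E-series; the 4-jet and mu = 7 give E_7.

Type E_7, Milnor number mu = 7.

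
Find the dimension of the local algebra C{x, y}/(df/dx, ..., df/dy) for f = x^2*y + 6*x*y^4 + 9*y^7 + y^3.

The Hessian of f at 0 has rank 0. Corank 2; j^3 = y*(x^2 + y^2) splits into three distinct lines over C (the quadratic factor has nonzero discriminant), so D_4.

4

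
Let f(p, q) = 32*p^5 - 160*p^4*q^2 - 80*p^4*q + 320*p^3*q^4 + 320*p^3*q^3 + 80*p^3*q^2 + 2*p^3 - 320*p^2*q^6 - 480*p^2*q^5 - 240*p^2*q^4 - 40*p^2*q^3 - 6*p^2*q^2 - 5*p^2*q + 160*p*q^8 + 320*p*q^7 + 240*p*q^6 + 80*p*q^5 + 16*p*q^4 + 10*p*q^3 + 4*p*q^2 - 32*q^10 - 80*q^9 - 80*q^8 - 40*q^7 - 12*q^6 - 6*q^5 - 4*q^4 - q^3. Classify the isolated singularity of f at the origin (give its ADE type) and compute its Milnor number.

Type D6, Milnor number mu = 6.

The Hessian of f at 0 has rank 0. Corank 2; j^3 = (p - q)^2*(2*p - q) has shape L^2 M (L != M), so D-series; mu = 6 gives D_6.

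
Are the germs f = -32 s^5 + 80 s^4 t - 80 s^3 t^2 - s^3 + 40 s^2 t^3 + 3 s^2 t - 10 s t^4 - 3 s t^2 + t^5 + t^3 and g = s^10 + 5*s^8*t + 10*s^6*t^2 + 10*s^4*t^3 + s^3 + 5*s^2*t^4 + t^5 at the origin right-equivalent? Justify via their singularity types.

The Hessian of f at 0 is [[0, 0], [0, 0]] with rank 0, so corank 2. A Groebner basis of the Jacobian ideal J(f) in C{s,t} is {t^5, s*t^3 - 7*t^4/8, s^2 - 2*s*t + t^2}; counting standard monomials gives mu = 8. Corank 2; j^3 = -(s - t)^3 is a perfect cube, so E-series; the 5-jet and mu = 8 give E_8. The Hessian of g at 0 is [[0, 0], [0, 0]] with rank 0, so corank 2. A Groebner basis of the Jacobian ideal J(g) in C{s,t} is {t^4, s^2}; counting standard monomials gives mu = 8. Corank 2; j^3 = s^3 is a perfect cube, so E-series; the 5-jet and mu = 8 give E_8. Both have type E_8, hence right-equivalent.

Yes.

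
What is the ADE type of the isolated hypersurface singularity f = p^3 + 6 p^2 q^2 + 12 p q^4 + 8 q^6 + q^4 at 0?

E_6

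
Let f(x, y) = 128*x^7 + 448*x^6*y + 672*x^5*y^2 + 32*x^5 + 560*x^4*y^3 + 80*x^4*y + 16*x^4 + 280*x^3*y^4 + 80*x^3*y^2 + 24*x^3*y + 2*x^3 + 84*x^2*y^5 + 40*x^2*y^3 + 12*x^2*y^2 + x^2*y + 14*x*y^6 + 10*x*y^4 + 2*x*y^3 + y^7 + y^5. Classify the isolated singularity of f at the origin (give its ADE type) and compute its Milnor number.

The Hessian of f at 0 has rank 0. Corank 2; j^3 = x^2*(2*x + y) has shape L^2 M (L != M), so D-series; mu = 8 gives D_8.

Type D8, Milnor number mu = 8.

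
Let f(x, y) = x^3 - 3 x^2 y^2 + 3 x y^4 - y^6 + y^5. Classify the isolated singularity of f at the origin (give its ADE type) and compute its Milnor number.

The Hessian of f at 0 has rank 0. Corank 2; j^3 = x^3 is a perfect cube, so E-series; the 5-jet and mu = 8 give E_8.

Type E8, Milnor number mu = 8.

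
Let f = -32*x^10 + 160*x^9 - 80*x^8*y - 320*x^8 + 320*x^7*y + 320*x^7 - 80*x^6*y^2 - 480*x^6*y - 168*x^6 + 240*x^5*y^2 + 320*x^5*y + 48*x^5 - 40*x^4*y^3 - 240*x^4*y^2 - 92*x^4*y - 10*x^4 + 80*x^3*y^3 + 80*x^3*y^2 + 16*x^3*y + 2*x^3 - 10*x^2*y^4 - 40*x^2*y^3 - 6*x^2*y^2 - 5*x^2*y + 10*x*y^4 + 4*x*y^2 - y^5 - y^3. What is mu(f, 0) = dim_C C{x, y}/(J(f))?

6

The Hessian of f at 0 has rank 0. Corank 2; j^3 = (x - y)^2*(2*x - y) has shape L^2 M (L != M), so D-series; mu = 6 gives D_6.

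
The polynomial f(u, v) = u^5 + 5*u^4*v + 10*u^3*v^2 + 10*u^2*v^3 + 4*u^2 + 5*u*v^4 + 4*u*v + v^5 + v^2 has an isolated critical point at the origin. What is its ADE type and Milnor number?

Type A_4, Milnor number mu = 4.

The Hessian of f at 0 has rank 1. Corank 1: A-series; mu = 4 gives A_4.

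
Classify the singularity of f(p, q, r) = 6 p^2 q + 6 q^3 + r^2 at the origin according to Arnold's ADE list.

D4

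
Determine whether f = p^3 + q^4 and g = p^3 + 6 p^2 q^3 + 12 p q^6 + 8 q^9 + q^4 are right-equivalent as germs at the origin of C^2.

Yes.

The Hessian of f at 0 has rank 0. Corank 2; j^3 = p^3 is a perfect cube, so E-series; the 4-jet and mu = 6 give E_6. The Hessian of g at 0 has rank 0. Corank 2; j^3 = p^3 is a perfect cube, so E-series; the 4-jet and mu = 6 give E_6. Both have type E_6, hence right-equivalent.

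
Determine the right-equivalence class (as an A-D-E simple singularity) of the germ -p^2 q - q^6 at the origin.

The Hessian of f at 0 has rank 0. Corank 2; j^3 = -p^2*q has shape L^2 M (L != M), so D-series; mu = 7 gives D_7.

D_{7}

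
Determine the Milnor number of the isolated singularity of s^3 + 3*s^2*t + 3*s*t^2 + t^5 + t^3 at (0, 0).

8

The Hessian of f at 0 has rank 0. Corank 2; j^3 = (s + t)^3 is a perfect cube, so E-series; the 5-jet and mu = 8 give E_8.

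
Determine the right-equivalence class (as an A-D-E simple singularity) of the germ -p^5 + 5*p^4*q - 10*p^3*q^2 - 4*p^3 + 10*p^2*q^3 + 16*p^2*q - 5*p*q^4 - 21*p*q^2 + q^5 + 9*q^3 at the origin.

D6

The Hessian of f at 0 is [[0, 0], [0, 0]] with rank 0, so corank 2. A Groebner basis of the Jacobian ideal J(f) in C{p,q} is {-32*p*q/5 + q^4 + 48*q^2/5, p*q^2 - 3*q^3/2, p^2 - 5*p*q/2 + 3*q^2/2}; counting standard monomials gives mu = 6. Corank 2; j^3 = -(p - q)*(2*p - 3*q)^2 has shape L^2 M (L != M), so D-series; mu = 6 gives D_6.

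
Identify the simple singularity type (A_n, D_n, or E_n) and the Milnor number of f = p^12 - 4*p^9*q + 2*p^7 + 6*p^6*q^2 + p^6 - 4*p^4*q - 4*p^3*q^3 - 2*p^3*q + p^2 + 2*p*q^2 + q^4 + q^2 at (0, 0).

Type A_1, Milnor number mu = 1.

The Hessian of f at 0 has rank 2. Corank 0: nondegenerate Morse point, so A_1.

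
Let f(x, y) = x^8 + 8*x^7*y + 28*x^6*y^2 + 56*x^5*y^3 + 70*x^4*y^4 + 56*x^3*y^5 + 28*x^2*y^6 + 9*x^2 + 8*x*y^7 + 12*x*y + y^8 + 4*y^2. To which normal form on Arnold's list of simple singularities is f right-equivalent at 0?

A_{7}

The Hessian of f at 0 is [[18, 12], [12, 8]] with rank 1, so corank 1. A Groebner basis of the Jacobian ideal J(f) in C{x,y} is {y^7, x + 2*y/3}; counting standard monomials gives mu = 7. Corank 1: A-series; mu = 7 gives A_7.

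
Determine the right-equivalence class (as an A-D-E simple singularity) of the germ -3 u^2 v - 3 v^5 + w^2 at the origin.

The Hessian of f at 0 is [[0, 0, 0], [0, 0, 0], [0, 0, 2]] with rank 1, so corank 2. A Groebner basis of the Jacobian ideal J(f) in C{u,v,w} is {u^2/5 + v^4, u^3, u*v, w}; counting standard monomials gives mu = 6. Corank 2; j^3 = -3*u^2*v has shape L^2 M (L != M), so D-series; mu = 6 gives D_6.

D_6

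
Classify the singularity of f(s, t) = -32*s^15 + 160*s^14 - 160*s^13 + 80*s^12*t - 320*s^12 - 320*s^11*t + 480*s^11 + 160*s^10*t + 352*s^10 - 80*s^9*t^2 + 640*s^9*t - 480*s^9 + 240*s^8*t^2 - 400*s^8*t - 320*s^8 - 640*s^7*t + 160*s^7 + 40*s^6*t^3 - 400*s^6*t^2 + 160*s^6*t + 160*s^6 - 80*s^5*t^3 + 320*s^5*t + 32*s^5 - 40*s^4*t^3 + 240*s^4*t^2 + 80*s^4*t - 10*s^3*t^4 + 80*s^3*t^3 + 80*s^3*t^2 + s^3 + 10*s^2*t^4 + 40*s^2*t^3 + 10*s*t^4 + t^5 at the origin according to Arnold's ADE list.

E8

The Hessian of f at 0 has rank 0. Corank 2; j^3 = s^3 is a perfect cube, so E-series; the 5-jet and mu = 8 give E_8.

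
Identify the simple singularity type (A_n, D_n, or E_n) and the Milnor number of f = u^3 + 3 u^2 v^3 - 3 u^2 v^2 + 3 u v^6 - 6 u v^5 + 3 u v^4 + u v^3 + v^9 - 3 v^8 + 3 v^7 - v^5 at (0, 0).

Type E7, Milnor number mu = 7.

The Hessian of f at 0 has rank 0. Corank 2; j^3 = u^3 is a perfect cube, so E-series; the 4-jet and mu = 7 give E_7.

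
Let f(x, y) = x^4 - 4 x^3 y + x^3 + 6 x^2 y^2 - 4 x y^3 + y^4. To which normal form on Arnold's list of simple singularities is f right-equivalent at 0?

The Hessian of f at 0 is [[0, 0], [0, 0]] with rank 0, so corank 2. A Groebner basis of the Jacobian ideal J(f) in C{x,y} is {y^4, x*y^2 - y^3/3, x^2}; counting standard monomials gives mu = 6. Corank 2; j^3 = x^3 is a perfect cube, so E-series; the 4-jet and mu = 6 give E_6.

E_{6}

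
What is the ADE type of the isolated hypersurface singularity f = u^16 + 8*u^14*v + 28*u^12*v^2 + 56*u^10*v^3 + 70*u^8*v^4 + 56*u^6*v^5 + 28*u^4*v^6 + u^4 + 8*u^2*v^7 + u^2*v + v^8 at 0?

D_{9}

The Hessian of f at 0 has rank 0. Corank 2; j^3 = u^2*v has shape L^2 M (L != M), so D-series; mu = 9 gives D_9.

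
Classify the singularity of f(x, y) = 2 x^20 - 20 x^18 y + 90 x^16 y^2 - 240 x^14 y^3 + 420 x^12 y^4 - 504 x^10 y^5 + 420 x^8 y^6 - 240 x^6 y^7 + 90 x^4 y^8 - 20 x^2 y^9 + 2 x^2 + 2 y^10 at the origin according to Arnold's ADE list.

A_9

The Hessian of f at 0 is [[4, 0], [0, 0]] with rank 1, so corank 1. A Groebner basis of the Jacobian ideal J(f) in C{x,y} is {y^9, x}; counting standard monomials gives mu = 9. Corank 1: A-series; mu = 9 gives A_9.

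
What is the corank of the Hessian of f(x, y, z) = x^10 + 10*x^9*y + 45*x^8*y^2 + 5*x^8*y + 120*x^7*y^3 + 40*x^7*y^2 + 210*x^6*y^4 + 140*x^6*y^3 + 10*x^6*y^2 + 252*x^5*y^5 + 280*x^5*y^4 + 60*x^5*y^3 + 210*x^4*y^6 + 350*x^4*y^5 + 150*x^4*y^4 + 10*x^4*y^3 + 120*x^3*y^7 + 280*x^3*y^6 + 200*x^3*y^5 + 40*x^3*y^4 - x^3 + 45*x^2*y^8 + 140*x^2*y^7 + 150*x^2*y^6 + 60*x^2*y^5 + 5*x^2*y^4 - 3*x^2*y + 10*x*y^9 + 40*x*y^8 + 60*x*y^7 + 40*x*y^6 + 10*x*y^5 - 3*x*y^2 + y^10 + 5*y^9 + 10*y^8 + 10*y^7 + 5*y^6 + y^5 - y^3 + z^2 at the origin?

Hessian at 0 has rank 1.

2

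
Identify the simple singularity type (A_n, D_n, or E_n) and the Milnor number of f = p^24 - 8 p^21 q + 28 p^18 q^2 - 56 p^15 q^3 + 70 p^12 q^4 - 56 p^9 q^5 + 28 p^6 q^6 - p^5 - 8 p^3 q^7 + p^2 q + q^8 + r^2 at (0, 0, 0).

Type D_{9}, Milnor number mu = 9.

The Hessian of f at 0 has rank 1. Corank 2; j^3 = p^2*q has shape L^2 M (L != M), so D-series; mu = 9 gives D_9.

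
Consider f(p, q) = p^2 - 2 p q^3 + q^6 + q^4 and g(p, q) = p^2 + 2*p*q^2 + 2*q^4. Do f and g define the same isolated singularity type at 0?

Yes.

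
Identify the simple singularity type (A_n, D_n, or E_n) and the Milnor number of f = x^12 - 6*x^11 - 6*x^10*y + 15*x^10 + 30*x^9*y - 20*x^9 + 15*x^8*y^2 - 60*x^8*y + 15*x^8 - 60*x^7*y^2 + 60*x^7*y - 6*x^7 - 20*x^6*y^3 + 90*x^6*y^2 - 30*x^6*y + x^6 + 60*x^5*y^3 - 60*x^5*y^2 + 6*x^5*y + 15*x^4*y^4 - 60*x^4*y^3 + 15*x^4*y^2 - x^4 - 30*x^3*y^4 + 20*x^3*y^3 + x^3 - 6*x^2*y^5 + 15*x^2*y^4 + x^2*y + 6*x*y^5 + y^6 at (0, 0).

Type D_7, Milnor number mu = 7.

The Hessian of f at 0 has rank 0. Corank 2; j^3 = x^2*(x + y) has shape L^2 M (L != M), so D-series; mu = 7 gives D_7.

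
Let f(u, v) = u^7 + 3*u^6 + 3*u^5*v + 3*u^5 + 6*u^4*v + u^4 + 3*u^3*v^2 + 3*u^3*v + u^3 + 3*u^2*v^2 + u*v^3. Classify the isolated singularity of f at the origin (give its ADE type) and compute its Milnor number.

Type E_{7}, Milnor number mu = 7.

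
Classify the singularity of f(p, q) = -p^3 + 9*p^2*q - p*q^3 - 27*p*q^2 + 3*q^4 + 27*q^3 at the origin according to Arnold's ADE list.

The Hessian of f at 0 is [[0, 0], [0, 0]] with rank 0, so corank 2. A Groebner basis of the Jacobian ideal J(f) in C{p,q} is {p^3 - 9*p^2*q - 162*p^2 + 972*p*q - 1458*q^2, 9*p^2 + p*q^2 - 54*p*q + 81*q^2, 3*p^2 - 18*p*q + q^3 + 27*q^2}; counting standard monomials gives mu = 7. Corank 2; j^3 = -(p - 3*q)^3 is a perfect cube, so E-series; the 4-jet and mu = 7 give E_7.

E_7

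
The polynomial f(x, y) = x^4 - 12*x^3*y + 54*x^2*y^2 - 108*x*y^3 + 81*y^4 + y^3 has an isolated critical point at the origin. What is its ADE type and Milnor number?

Type E_6, Milnor number mu = 6.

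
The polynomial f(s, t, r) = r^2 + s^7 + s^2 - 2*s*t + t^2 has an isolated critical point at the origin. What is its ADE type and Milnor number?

Type A_{6}, Milnor number mu = 6.

The Hessian of f at 0 is [[2, -2, 0], [-2, 2, 0], [0, 0, 2]] with rank 2, so corank 1. A Groebner basis of the Jacobian ideal J(f) in C{s,t,r} is {t^6, s - t, r}; counting standard monomials gives mu = 6. Corank 1: A-series; mu = 6 gives A_6.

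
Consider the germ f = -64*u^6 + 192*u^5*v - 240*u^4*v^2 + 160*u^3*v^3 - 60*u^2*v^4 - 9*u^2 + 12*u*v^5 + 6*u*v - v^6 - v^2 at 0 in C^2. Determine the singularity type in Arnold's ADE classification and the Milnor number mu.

Type A_5, Milnor number mu = 5.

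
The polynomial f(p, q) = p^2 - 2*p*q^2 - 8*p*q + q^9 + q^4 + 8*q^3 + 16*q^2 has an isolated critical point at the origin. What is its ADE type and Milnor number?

The Hessian of f at 0 has rank 1. Corank 1: A-series; mu = 8 gives A_8.

Type A_8, Milnor number mu = 8.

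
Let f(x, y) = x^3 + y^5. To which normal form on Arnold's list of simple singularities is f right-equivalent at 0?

E_{8}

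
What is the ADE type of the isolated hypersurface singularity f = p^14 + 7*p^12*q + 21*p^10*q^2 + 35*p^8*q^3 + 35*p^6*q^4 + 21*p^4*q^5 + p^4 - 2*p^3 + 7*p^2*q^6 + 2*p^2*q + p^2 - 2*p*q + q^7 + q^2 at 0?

A_{6}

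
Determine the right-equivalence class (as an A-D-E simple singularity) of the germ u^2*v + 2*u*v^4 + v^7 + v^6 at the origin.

D_{7}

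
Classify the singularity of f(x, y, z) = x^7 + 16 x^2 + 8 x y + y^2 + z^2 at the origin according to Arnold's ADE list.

A6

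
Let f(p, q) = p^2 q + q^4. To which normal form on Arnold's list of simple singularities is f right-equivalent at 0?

The Hessian of f at 0 is [[0, 0], [0, 0]] with rank 0, so corank 2. A Groebner basis of the Jacobian ideal J(f) in C{p,q} is {p^3, p^2/4 + q^3, p*q}; counting standard monomials gives mu = 5. Corank 2; j^3 = p^2*q has shape L^2 M (L != M), so D-series; mu = 5 gives D_5.

D5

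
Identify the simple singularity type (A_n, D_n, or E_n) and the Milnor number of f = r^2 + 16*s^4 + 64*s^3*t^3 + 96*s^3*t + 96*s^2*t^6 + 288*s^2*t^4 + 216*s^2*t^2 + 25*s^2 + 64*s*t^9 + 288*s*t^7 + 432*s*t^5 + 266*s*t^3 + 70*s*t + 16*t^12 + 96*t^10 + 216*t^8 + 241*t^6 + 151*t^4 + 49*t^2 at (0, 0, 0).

Type A3, Milnor number mu = 3.

The Hessian of f at 0 is [[50, 70, 0], [70, 98, 0], [0, 0, 2]] with rank 2, so corank 1. A Groebner basis of the Jacobian ideal J(f) in C{s,t,r} is {t^3, s + 7*t/5, r}; counting standard monomials gives mu = 3. Corank 1: A-series; mu = 3 gives A_3.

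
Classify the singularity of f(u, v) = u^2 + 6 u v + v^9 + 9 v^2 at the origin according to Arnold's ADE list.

The Hessian of f at 0 is [[2, 6], [6, 18]] with rank 1, so corank 1. A Groebner basis of the Jacobian ideal J(f) in C{u,v} is {v^8, u + 3*v}; counting standard monomials gives mu = 8. Corank 1: A-series; mu = 8 gives A_8.

A_{8}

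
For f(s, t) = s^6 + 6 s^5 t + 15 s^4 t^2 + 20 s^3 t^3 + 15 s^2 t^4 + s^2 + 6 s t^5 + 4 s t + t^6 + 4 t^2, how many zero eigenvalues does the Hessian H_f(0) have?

The Hessian at 0 is [[2, 4], [4, 8]] of rank 1; hence corank 1.

1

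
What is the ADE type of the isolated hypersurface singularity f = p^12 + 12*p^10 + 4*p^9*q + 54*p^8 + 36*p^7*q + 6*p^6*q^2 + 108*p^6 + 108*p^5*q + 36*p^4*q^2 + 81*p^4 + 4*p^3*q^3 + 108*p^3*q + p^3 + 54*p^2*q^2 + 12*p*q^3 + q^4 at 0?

E_{6}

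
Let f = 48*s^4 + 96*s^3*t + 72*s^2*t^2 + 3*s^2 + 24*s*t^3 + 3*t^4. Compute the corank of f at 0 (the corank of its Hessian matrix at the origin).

Hessian at 0 has rank 1.

1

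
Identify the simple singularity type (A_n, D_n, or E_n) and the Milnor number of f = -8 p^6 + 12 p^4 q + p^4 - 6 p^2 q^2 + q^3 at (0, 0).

The Hessian of f at 0 has rank 0. Corank 2; j^3 = q^3 is a perfect cube, so E-series; the 4-jet and mu = 6 give E_6.

Type E_{6}, Milnor number mu = 6.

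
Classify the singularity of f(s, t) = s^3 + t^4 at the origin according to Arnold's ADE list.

E_{6}

The Hessian of f at 0 has rank 0. Corank 2; j^3 = s^3 is a perfect cube, so E-series; the 4-jet and mu = 6 give E_6.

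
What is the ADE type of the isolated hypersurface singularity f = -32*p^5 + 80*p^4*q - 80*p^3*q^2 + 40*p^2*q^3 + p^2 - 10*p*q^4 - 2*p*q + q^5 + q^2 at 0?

The Hessian of f at 0 has rank 1. Corank 1: A-series; mu = 4 gives A_4.

A4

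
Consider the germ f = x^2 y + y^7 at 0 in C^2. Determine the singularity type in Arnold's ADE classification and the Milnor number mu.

The Hessian of f at 0 has rank 0. Corank 2; j^3 = x^2*y has shape L^2 M (L != M), so D-series; mu = 8 gives D_8.

Type D8, Milnor number mu = 8.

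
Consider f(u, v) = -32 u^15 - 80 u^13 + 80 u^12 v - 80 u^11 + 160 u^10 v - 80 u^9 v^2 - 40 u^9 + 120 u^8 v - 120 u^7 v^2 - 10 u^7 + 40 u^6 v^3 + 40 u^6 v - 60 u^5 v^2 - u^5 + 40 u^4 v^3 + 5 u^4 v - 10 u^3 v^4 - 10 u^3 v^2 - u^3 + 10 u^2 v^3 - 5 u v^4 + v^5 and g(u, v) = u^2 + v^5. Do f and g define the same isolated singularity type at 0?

The Hessian of f at 0 has rank 0. Corank 2; j^3 = -u^3 is a perfect cube, so E-series; the 5-jet and mu = 8 give E_8. The Hessian of g at 0 has rank 1. Corank 1: A-series; mu = 4 gives A_4. f is E_8 but g is A_4, hence not right-equivalent.

No.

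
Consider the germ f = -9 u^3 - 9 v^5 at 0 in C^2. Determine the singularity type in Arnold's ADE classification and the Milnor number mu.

Type E_{8}, Milnor number mu = 8.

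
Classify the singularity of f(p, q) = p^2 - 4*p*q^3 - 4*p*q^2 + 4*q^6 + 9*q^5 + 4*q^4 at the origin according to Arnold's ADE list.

The Hessian of f at 0 has rank 1. Corank 1: A-series; mu = 4 gives A_4.

A4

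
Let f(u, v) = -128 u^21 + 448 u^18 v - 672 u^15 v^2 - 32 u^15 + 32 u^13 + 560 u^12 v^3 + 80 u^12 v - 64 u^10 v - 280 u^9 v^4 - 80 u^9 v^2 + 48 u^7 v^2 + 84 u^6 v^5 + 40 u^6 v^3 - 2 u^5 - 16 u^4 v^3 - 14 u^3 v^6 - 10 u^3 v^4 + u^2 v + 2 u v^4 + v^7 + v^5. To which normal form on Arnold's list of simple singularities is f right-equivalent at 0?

D_{6}

The Hessian of f at 0 is [[0, 0], [0, 0]] with rank 0, so corank 2. A Groebner basis of the Jacobian ideal J(f) in C{u,v} is {u*v + v^4, u*v^2, u^2 - 5*u*v}; counting standard monomials gives mu = 6. Corank 2; j^3 = u^2*v has shape L^2 M (L != M), so D-series; mu = 6 gives D_6.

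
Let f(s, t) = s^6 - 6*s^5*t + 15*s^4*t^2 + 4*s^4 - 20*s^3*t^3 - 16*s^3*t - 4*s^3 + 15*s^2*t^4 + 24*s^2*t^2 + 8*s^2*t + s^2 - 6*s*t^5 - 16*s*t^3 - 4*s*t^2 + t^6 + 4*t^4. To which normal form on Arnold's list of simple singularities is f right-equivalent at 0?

The Hessian of f at 0 has rank 1. Corank 1: A-series; mu = 5 gives A_5.

A_5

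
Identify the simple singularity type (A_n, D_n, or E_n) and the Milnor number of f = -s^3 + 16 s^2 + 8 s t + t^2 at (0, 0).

The Hessian of f at 0 has rank 1. Corank 1: A-series; mu = 2 gives A_2.

Type A_{2}, Milnor number mu = 2.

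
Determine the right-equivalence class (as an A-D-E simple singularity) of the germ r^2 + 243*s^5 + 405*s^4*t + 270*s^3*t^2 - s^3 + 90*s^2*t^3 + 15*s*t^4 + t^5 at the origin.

The Hessian of f at 0 is [[0, 0, 0], [0, 0, 0], [0, 0, 2]] with rank 1, so corank 2. A Groebner basis of the Jacobian ideal J(f) in C{s,t,r} is {t^5, s*t^3 + t^4/12, s^2, r}; counting standard monomials gives mu = 8. Corank 2; j^3 = -s^3 is a perfect cube, so E-series; the 5-jet and mu = 8 give E_8.

E8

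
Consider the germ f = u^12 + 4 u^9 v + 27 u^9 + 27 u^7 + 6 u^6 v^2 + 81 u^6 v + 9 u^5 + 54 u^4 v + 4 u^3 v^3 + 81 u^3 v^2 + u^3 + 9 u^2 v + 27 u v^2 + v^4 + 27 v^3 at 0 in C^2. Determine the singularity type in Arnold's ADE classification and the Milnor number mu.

Type E_6, Milnor number mu = 6.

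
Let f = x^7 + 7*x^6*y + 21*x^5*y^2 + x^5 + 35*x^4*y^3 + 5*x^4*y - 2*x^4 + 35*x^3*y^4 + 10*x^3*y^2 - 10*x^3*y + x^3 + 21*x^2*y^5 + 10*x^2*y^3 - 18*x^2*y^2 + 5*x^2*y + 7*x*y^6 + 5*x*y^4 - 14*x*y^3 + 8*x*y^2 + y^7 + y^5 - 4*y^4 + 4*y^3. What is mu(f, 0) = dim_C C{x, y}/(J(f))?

The Hessian of f at 0 has rank 0. Corank 2; j^3 = (x + y)*(x + 2*y)^2 has shape L^2 M (L != M), so D-series; mu = 8 gives D_8.

8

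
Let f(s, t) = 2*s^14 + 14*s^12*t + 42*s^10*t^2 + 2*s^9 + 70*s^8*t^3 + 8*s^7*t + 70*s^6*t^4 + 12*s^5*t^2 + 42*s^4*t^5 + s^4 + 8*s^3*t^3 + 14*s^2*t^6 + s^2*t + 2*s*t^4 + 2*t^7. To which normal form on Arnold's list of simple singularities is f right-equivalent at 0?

D8

The Hessian of f at 0 has rank 0. Corank 2; j^3 = s^2*t has shape L^2 M (L != M), so D-series; mu = 8 gives D_8.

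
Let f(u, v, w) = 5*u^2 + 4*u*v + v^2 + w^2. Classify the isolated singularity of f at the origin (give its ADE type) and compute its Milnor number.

Type A_{1}, Milnor number mu = 1.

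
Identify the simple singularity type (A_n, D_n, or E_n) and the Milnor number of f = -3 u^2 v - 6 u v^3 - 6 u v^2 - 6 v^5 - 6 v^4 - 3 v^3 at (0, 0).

The Hessian of f at 0 is [[0, 0], [0, 0]] with rank 0, so corank 2. A Groebner basis of the Jacobian ideal J(f) in C{u,v} is {u^3 - 3*u^2/4 - 5*u*v/2 - 7*v^2/4, u^2*v + u^2/2 + 2*u*v + 3*v^2/2, -u^2/4 + u*v^2 - 3*u*v/2 - 5*v^2/4, u*v + v^3 + v^2}; counting standard monomials gives mu = 6. Corank 2; j^3 = -3*v*(u + v)^2 has shape L^2 M (L != M), so D-series; mu = 6 gives D_6.

Type D_6, Milnor number mu = 6.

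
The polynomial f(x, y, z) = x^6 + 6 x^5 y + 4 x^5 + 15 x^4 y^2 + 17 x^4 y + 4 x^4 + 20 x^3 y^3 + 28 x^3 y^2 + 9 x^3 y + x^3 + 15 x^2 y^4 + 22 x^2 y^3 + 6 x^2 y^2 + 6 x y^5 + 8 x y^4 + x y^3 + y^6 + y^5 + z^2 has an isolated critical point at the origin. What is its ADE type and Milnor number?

Type E7, Milnor number mu = 7.

The Hessian of f at 0 is [[0, 0, 0], [0, 0, 0], [0, 0, 2]] with rank 1, so corank 2. A Groebner basis of the Jacobian ideal J(f) in C{x,y,z} is {-3*x^2/5 + y^4 - y^3/5, x^3, x^2*y + x^2/5 + y^3/15, x^2/5 + x*y^2 + y^3/15, z}; counting standard monomials gives mu = 7. Corank 2; j^3 = x^3 is a perfect cube, so E-series; the 4-jet and mu = 7 give E_7.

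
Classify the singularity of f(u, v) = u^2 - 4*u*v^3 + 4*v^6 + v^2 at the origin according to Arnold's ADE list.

A1

The Hessian of f at 0 has rank 2. Corank 0: nondegenerate Morse point, so A_1.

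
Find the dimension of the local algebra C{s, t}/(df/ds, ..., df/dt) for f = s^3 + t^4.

The Hessian of f at 0 is [[0, 0], [0, 0]] with rank 0, so corank 2. A Groebner basis of the Jacobian ideal J(f) in C{s,t} is {t^3, s^2}; counting standard monomials gives mu = 6. Corank 2; j^3 = s^3 is a perfect cube, so E-series; the 4-jet and mu = 6 give E_6.

6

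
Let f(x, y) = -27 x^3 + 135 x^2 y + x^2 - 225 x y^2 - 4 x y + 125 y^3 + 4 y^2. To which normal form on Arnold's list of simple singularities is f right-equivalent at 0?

A_2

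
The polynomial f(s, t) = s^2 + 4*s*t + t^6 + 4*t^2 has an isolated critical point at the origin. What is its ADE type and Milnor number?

Type A5, Milnor number mu = 5.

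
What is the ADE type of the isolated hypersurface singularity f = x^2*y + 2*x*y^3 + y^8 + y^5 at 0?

D_9

The Hessian of f at 0 has rank 0. Corank 2; j^3 = x^2*y has shape L^2 M (L != M), so D-series; mu = 9 gives D_9.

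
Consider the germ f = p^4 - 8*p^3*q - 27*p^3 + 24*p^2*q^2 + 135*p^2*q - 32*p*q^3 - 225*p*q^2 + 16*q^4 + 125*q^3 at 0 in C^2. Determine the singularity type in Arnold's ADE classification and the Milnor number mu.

Type E_6, Milnor number mu = 6.

The Hessian of f at 0 has rank 0. Corank 2; j^3 = -(3*p - 5*q)^3 is a perfect cube, so E-series; the 4-jet and mu = 6 give E_6.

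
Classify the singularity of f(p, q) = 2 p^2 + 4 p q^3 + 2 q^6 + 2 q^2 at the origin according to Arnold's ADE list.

A1

The Hessian of f at 0 has rank 2. Corank 0: nondegenerate Morse point, so A_1.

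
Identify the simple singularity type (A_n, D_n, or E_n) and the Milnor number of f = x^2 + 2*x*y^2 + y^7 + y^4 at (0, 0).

Type A_{6}, Milnor number mu = 6.

The Hessian of f at 0 has rank 1. Corank 1: A-series; mu = 6 gives A_6.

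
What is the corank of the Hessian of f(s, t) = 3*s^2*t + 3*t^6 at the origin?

2

The Hessian at 0 is [[0, 0], [0, 0]] of rank 0; hence corank 2.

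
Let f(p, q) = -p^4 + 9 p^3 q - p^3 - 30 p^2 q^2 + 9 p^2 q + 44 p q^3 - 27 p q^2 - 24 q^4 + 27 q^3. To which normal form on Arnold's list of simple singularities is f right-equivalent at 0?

E7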